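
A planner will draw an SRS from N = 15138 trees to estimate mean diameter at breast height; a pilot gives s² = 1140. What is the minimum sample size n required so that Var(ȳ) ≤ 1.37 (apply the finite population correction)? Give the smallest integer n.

789

Without fpc, n₀ = s²/D = 1140/1.37 = 832.1168.
With fpc, (1 − n/N)·s²/n ≤ D requires n ≥ n₀/(1 + n₀/N) = 832.1168/(1 + 832.1168/15138) = 788.7597.
Rounding up, n = 789.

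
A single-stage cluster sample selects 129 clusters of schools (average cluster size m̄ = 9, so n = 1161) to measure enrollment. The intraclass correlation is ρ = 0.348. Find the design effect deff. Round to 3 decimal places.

3.784

deff = 1 + (9 − 1)·0.348 = 1 + 2.784 = 3.784.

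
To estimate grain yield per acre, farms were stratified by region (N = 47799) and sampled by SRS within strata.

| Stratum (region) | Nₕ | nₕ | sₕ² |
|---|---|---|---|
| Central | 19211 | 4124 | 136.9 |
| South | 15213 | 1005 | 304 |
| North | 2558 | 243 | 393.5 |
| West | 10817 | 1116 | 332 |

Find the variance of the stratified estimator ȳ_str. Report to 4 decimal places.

Var(ȳ_str) = Σₕ Wₕ²(1 − fₕ)sₕ²/nₕ with Wₕ = Nₕ/N, N = 47799.
Central: Wₕ = 0.40191217; term = 0.40191217²·(1 − 0.21466868)·136.9/4124 = 0.0042111434.
South: Wₕ = 0.31827026; term = 0.31827026²·(1 − 0.06606192)·304/1005 = 0.028616579.
North: Wₕ = 0.05351576; term = 0.05351576²·(1 − 0.09499609)·393.5/243 = 0.0041971296.
West: Wₕ = 0.22630181; term = 0.22630181²·(1 − 0.10317093)·332/1116 = 0.013663426.
Sum = 0.050688278.

0.0507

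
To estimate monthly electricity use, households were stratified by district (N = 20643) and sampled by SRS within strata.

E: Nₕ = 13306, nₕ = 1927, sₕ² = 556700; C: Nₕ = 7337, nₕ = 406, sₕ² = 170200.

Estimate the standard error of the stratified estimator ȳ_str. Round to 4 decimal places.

12.3561

Var(ȳ_str) = Σₕ Wₕ²(1 − fₕ)sₕ²/nₕ with Wₕ = Nₕ/N, N = 20643.
E: Wₕ = 0.64457685; term = 0.64457685²·(1 − 0.14482188)·556700/1927 = 102.64682.
C: Wₕ = 0.35542315; term = 0.35542315²·(1 − 0.05533597)·170200/406 = 50.026753.
Sum = 152.67357.
SE = √(152.67357) = 12.3561.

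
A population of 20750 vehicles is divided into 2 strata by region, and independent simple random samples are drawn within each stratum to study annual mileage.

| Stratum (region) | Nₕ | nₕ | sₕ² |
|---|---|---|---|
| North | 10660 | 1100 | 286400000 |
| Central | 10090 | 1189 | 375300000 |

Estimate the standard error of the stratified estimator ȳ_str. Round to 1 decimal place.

357.0

Var(ȳ_str) = Σₕ Wₕ²(1 − fₕ)sₕ²/nₕ with Wₕ = Nₕ/N, N = 20750.
North: Wₕ = 0.51373494; term = 0.51373494²·(1 − 0.10318949)·286400000/1100 = 61625.325.
Central: Wₕ = 0.48626506; term = 0.48626506²·(1 − 0.11783944)·375300000/1189 = 65840.099.
Sum = 127465.42.
SE = √(127465.42) = 357.0.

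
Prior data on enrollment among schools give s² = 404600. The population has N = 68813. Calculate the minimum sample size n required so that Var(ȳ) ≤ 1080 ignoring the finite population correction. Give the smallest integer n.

Without fpc, n₀ = s²/D = 404600/1080 = 374.6296.
Rounding up, n = 375.

375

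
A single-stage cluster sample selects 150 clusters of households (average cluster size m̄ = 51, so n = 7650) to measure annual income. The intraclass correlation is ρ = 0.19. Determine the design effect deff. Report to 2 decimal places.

deff = 1 + (51 − 1)·0.19 = 1 + 9.5 = 10.5.

10.50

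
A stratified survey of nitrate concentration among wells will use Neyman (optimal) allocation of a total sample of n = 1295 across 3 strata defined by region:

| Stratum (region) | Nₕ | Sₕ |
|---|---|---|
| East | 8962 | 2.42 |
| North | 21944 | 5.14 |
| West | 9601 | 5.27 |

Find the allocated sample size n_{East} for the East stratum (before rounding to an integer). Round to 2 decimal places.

151.75

Neyman allocation: nₕ = n·NₕSₕ / Σⱼ NⱼSⱼ.
Σ NⱼSⱼ = 8962·2.42 + 21944·5.14 + 9601·5.27 = 185077.47.
n_{East} = 1295·8962·2.42 / 185077.47 = 151.75.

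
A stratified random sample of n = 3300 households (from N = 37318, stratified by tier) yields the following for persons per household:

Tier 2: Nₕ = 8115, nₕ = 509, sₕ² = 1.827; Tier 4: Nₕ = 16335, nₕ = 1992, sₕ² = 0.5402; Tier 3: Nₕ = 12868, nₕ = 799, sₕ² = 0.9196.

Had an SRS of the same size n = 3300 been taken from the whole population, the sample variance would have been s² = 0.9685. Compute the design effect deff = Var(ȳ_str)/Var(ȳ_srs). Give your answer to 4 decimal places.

Var(ȳ_str) = Σ Wₕ²(1−fₕ)sₕ²/nₕ with Wₕ = Nₕ/37318:
  Tier 2: (8115/37318)²·(1−509/8115)·1.827/509 = 1.5908487 × 10^-4
  Tier 4: (16335/37318)²·(1−1992/16335)·0.5402/1992 = 4.5623402 × 10^-5
  Tier 3: (12868/37318)²·(1−799/12868)·0.9196/799 = 1.2835057 × 10^-4
  → Var(ȳ_str) = 3.3305884 × 10^-4.
Var(ȳ_srs) = (1 − 3300/37318)·0.9685/3300 = 2.6753223 × 10^-4.
deff = (3.3305884 × 10^-4) / (2.6753223 × 10^-4) = 1.2449.

1.2449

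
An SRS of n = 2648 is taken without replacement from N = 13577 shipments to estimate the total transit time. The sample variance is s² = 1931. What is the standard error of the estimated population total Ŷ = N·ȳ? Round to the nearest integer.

Var(Ŷ) = N²·Var(ȳ) = N²·(1 − n/N)·s²/n.
f = 2648/13577 = 0.19503572; Var(ȳ) = 0.80496428·1931/2648 = 0.58700378.
Var(Ŷ) = 13577² · 0.58700378 = 1.082053 × 10^8.
SE(Ŷ) = √(1.082053 × 10^8) = 10402.

10402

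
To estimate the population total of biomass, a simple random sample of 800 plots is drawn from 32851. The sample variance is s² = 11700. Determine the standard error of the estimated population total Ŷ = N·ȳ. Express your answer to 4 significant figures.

124100

Var(Ŷ) = N²·Var(ȳ) = N²·(1 − n/N)·s²/n.
f = 800/32851 = 0.02435238; Var(ȳ) = 0.97564762·11700/800 = 14.268846.
Var(Ŷ) = 32851² · 14.268846 = 1.539877 × 10^10.
SE(Ŷ) = √(1.539877 × 10^10) = 124100.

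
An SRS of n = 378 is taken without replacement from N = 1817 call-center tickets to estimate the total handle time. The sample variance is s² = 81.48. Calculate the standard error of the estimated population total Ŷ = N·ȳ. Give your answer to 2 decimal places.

750.74

Var(Ŷ) = N²·Var(ȳ) = N²·(1 − n/N)·s²/n.
f = 378/1817 = 0.20803522; Var(ȳ) = 0.79196478·81.48/378 = 0.17071241.
Var(Ŷ) = 1817² · 0.17071241 = 563605.14.
SE(Ŷ) = √(563605.14) = 750.74.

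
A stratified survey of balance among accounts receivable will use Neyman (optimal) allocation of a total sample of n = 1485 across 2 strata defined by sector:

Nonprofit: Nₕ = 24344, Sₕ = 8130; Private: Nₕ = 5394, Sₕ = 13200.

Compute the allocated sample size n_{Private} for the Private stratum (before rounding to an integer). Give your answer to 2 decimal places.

392.89

Neyman allocation: nₕ = n·NₕSₕ / Σⱼ NⱼSⱼ.
Σ NⱼSⱼ = 24344·8130 + 5394·13200 = 2.6911752 × 10^8.
n_{Private} = 1485·5394·13200 / (2.6911752 × 10^8) = 392.89.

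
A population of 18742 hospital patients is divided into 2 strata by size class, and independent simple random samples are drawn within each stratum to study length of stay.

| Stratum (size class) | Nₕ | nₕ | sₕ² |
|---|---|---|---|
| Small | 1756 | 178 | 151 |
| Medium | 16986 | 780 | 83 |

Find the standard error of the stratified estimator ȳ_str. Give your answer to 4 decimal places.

Var(ȳ_str) = Σₕ Wₕ²(1 − fₕ)sₕ²/nₕ with Wₕ = Nₕ/N, N = 18742.
Small: Wₕ = 0.09369331; term = 0.09369331²·(1 − 0.10136674)·151/178 = 0.0066920101.
Medium: Wₕ = 0.90630669; term = 0.90630669²·(1 − 0.04592017)·83/780 = 0.083390884.
Sum = 0.090082894.
SE = √(0.090082894) = 0.3001.

0.3001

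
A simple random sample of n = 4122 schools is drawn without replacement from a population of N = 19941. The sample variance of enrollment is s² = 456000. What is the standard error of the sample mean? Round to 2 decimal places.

9.37

Under SRS without replacement, Var(ȳ) = (1 − f)·s²/n with f = n/N = 4122/19941 = 0.20670979.
Var(ȳ) = (1 − 0.20670979)·456000/4122 = 0.79329021·110.62591 = 87.758451.
SE(ȳ) = √(87.758451) = 9.37.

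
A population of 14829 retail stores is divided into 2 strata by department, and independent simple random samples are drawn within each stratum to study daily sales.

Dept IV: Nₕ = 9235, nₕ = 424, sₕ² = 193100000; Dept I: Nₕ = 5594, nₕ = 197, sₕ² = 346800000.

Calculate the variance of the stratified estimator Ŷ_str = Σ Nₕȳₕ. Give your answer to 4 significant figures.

9.021 × 10^13

Var(Ŷ_str) = Σₕ Nₕ²(1 − fₕ)sₕ²/nₕ.
Dept IV: 9235²·(1 − 424/9235)·193100000/424 = 3.7057705 × 10^13.
Dept I: 5594²·(1 − 197/5594)·346800000/197 = 5.31481 × 10^13.
Sum = 9.0205805 × 10^13.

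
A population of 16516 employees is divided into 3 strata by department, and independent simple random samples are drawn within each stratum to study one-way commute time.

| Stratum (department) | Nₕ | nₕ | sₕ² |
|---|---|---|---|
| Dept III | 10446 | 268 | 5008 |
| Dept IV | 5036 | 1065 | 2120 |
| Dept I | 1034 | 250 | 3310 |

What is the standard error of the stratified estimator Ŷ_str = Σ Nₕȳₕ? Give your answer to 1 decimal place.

Var(Ŷ_str) = Σₕ Nₕ²(1 − fₕ)sₕ²/nₕ.
Dept III: 10446²·(1 − 268/10446)·5008/268 = 1.9867444 × 10^9.
Dept IV: 5036²·(1 − 1065/5036)·2120/1065 = 3.9808138 × 10^7.
Dept I: 1034²·(1 − 250/1034)·3310/250 = 1.0733085 × 10^7.
Sum = 2.0372856 × 10^9.
SE = √(2.0372856 × 10^9) = 45136.3.

45136.3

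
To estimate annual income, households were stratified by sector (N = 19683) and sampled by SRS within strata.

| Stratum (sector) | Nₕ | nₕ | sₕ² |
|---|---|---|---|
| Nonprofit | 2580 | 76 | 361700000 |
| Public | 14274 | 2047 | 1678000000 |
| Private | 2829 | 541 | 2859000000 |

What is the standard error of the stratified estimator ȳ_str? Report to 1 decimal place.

732.8

Var(ȳ_str) = Σₕ Wₕ²(1 − fₕ)sₕ²/nₕ with Wₕ = Nₕ/N, N = 19683.
Nonprofit: Wₕ = 0.13107758; term = 0.13107758²·(1 − 0.02945736)·361700000/76 = 79360.859.
Public: Wₕ = 0.72519433; term = 0.72519433²·(1 − 0.14340759)·1678000000/2047 = 369281.14.
Private: Wₕ = 0.14372809; term = 0.14372809²·(1 − 0.19123365)·2859000000/541 = 88292.39.
Sum = 536934.39.
SE = √(536934.39) = 732.8.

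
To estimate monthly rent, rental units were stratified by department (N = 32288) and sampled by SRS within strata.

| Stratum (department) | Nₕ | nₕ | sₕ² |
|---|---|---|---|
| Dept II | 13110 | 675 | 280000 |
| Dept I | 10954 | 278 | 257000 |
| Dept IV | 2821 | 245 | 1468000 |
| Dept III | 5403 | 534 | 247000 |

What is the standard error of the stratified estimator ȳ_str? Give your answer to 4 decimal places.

14.8999

Var(ȳ_str) = Σₕ Wₕ²(1 − fₕ)sₕ²/nₕ with Wₕ = Nₕ/N, N = 32288.
Dept II: Wₕ = 0.40603320; term = 0.40603320²·(1 − 0.05148741)·280000/675 = 64.866498.
Dept I: Wₕ = 0.33925917; term = 0.33925917²·(1 − 0.02537886)·257000/278 = 103.70205.
Dept IV: Wₕ = 0.08736992; term = 0.08736992²·(1 − 0.08684864)·1468000/245 = 41.76636.
Dept III: Wₕ = 0.16733771; term = 0.16733771²·(1 − 0.09883398)·247000/534 = 11.672077.
Sum = 222.00699.
SE = √(222.00699) = 14.8999.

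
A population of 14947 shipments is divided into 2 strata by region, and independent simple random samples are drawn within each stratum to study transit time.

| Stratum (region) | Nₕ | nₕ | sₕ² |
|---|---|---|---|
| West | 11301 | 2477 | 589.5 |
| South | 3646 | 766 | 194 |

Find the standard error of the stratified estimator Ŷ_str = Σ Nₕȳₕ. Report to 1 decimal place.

5137.3

Var(Ŷ_str) = Σₕ Nₕ²(1 − fₕ)sₕ²/nₕ.
West: 11301²·(1 − 2477/11301)·589.5/2477 = 2.3732319 × 10^7.
South: 3646²·(1 − 766/3646)·194/766 = 2.6593905 × 10^6.
Sum = 2.639171 × 10^7.
SE = √(2.639171 × 10^7) = 5137.3.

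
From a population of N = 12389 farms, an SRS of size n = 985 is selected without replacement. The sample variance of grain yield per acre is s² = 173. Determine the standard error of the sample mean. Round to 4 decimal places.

0.4021

Under SRS without replacement, Var(ȳ) = (1 − f)·s²/n with f = n/N = 985/12389 = 0.07950601.
Var(ȳ) = (1 − 0.07950601)·173/985 = 0.92049399·0.17563452 = 0.16167052.
SE(ȳ) = √(0.16167052) = 0.4021.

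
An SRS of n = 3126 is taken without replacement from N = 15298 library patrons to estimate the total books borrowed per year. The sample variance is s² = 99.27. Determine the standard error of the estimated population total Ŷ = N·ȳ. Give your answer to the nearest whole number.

Var(Ŷ) = N²·Var(ȳ) = N²·(1 − n/N)·s²/n.
f = 3126/15298 = 0.20434044; Var(ȳ) = 0.79565956·99.27/3126 = 0.025267154.
Var(Ŷ) = 15298² · 0.025267154 = 5.9132418 × 10^6.
SE(Ŷ) = √(5.9132418 × 10^6) = 2432.

2432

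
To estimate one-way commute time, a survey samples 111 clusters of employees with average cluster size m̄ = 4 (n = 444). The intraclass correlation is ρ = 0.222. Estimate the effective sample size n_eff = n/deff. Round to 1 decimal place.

deff = 1 + (4 − 1)·0.222 = 1 + 0.666 = 1.666.
n_eff = 444 / 1.666 = 266.5.

266.5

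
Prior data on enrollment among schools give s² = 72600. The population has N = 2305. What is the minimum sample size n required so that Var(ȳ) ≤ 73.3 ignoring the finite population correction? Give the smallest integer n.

991

Without fpc, n₀ = s²/D = 72600/73.3 = 990.4502.
Rounding up, n = 991.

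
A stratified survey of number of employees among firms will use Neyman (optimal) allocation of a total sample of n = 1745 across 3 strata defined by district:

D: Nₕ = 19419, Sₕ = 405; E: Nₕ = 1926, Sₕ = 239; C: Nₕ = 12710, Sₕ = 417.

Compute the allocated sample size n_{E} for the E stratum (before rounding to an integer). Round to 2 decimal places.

Neyman allocation: nₕ = n·NₕSₕ / Σⱼ NⱼSⱼ.
Σ NⱼSⱼ = 19419·405 + 1926·239 + 12710·417 = 1.3625079 × 10^7.
n_{E} = 1745·1926·239 / (1.3625079 × 10^7) = 58.95.

58.95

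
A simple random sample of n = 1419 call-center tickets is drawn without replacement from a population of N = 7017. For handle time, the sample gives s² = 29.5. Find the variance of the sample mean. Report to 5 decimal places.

0.01659

Under SRS without replacement, Var(ȳ) = (1 − f)·s²/n with f = n/N = 1419/7017 = 0.20222317.
Var(ȳ) = (1 − 0.20222317)·29.5/1419 = 0.79777683·0.020789288 = 0.016585212.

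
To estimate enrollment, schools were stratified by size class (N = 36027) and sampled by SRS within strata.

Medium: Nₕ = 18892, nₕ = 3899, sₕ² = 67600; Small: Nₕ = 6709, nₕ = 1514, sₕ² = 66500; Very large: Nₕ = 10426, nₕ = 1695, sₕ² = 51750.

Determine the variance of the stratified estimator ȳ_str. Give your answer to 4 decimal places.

Var(ȳ_str) = Σₕ Wₕ²(1 − fₕ)sₕ²/nₕ with Wₕ = Nₕ/N, N = 36027.
Medium: Wₕ = 0.52438449; term = 0.52438449²·(1 − 0.20638365)·67600/3899 = 3.7835871.
Small: Wₕ = 0.18622145; term = 0.18622145²·(1 − 0.22566701)·66500/1514 = 1.1794592.
Very large: Wₕ = 0.28939407; term = 0.28939407²·(1 − 0.16257433)·51750/1695 = 2.141244.
Sum = 7.1042903.

7.1043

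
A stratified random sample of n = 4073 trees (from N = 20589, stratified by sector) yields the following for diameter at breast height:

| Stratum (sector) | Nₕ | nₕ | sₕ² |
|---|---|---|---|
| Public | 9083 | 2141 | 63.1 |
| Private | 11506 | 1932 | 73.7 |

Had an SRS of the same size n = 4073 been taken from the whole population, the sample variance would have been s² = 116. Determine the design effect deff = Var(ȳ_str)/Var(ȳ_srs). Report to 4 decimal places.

Var(ȳ_str) = Σ Wₕ²(1−fₕ)sₕ²/nₕ with Wₕ = Nₕ/20589:
  Public: (9083/20589)²·(1−2141/9083)·63.1/2141 = 0.0043838543
  Private: (11506/20589)²·(1−1932/11506)·73.7/1932 = 0.0099130581
  → Var(ȳ_str) = 0.014296912.
Var(ȳ_srs) = (1 − 4073/20589)·116/4073 = 0.022846159.
deff = 0.014296912 / 0.022846159 = 0.6258.

0.6258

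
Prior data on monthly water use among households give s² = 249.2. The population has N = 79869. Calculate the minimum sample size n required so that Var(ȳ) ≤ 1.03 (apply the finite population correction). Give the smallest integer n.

242

Without fpc, n₀ = s²/D = 249.2/1.03 = 241.9417.
With fpc, (1 − n/N)·s²/n ≤ D requires n ≥ n₀/(1 + n₀/N) = 241.9417/(1 + 241.9417/79869) = 241.2110.
Rounding up, n = 242.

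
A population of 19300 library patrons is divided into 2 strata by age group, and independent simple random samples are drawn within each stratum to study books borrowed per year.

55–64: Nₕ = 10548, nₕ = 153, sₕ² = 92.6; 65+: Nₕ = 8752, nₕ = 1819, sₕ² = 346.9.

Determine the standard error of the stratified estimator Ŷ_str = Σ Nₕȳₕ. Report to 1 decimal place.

Var(Ŷ_str) = Σₕ Nₕ²(1 − fₕ)sₕ²/nₕ.
55–64: 10548²·(1 − 153/10548)·92.6/153 = 6.6361191 × 10^7.
65+: 8752²·(1 − 1819/8752)·346.9/1819 = 1.1571778 × 10^7.
Sum = 7.7932969 × 10^7.
SE = √(7.7932969 × 10^7) = 8828.0.

8828.0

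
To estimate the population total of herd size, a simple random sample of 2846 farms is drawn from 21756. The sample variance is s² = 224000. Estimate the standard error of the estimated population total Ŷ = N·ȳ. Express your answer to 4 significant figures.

Var(Ŷ) = N²·Var(ȳ) = N²·(1 − n/N)·s²/n.
f = 2846/21756 = 0.13081449; Var(ȳ) = 0.86918551·224000/2846 = 68.410947.
Var(Ŷ) = 21756² · 68.410947 = 3.2380511 × 10^10.
SE(Ŷ) = √(3.2380511 × 10^10) = 179900.

179900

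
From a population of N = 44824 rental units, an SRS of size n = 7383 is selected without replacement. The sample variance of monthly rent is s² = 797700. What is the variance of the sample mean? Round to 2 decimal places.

Under SRS without replacement, Var(ȳ) = (1 − f)·s²/n with f = n/N = 7383/44824 = 0.16471087.
Var(ȳ) = (1 − 0.16471087)·797700/7383 = 0.83528913·108.04551 = 90.24924.

90.25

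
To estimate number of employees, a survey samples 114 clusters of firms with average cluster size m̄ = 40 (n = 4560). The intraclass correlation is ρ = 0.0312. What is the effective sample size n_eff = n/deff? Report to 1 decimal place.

deff = 1 + (40 − 1)·0.0312 = 1 + 1.2168 = 2.2168.
n_eff = 4560 / 2.2168 = 2057.0.

2057.0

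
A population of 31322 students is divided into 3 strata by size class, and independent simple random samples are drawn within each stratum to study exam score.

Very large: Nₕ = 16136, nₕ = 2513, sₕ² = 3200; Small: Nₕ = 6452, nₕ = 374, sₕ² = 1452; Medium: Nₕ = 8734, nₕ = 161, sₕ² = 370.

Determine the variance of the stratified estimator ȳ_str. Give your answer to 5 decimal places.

Var(ȳ_str) = Σₕ Wₕ²(1 − fₕ)sₕ²/nₕ with Wₕ = Nₕ/N, N = 31322.
Very large: Wₕ = 0.51516506; term = 0.51516506²·(1 − 0.15573872)·3200/2513 = 0.28531668.
Small: Wₕ = 0.20598940; term = 0.20598940²·(1 − 0.05796652)·1452/374 = 0.15518549.
Medium: Wₕ = 0.27884554; term = 0.27884554²·(1 − 0.01843371)·370/161 = 0.17539729.
Sum = 0.61589946.

0.61590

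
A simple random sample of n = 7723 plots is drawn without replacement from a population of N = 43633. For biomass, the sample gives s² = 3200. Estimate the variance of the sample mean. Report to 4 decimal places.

Under SRS without replacement, Var(ȳ) = (1 − f)·s²/n with f = n/N = 7723/43633 = 0.17699906.
Var(ȳ) = (1 − 0.17699906)·3200/7723 = 0.82300094·0.41434676 = 0.34100777.

0.3410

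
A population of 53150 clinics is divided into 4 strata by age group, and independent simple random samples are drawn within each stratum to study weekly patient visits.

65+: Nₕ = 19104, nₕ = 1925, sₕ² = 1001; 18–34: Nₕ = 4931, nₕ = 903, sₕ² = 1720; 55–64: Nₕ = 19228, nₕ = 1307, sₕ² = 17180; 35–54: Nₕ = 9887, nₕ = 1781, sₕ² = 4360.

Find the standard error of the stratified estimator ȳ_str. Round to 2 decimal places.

1.32

Var(ȳ_str) = Σₕ Wₕ²(1 − fₕ)sₕ²/nₕ with Wₕ = Nₕ/N, N = 53150.
65+: Wₕ = 0.35943556; term = 0.35943556²·(1 − 0.10076424)·1001/1925 = 0.060411413.
18–34: Wₕ = 0.09277516; term = 0.09277516²·(1 − 0.18312715)·1720/903 = 0.013392407.
55–64: Wₕ = 0.36176858; term = 0.36176858²·(1 − 0.06797379)·17180/1307 = 1.6033834.
35–54: Wₕ = 0.18602070; term = 0.18602070²·(1 − 0.18013553)·4360/1781 = 0.069452385.
Sum = 1.7466396.
SE = √(1.7466396) = 1.32.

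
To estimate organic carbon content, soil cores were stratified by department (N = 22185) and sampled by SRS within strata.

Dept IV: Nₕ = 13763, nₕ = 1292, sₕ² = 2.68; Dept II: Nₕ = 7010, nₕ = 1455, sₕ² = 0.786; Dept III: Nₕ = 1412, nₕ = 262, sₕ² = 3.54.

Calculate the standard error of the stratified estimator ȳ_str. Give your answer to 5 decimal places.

Var(ȳ_str) = Σₕ Wₕ²(1 − fₕ)sₕ²/nₕ with Wₕ = Nₕ/N, N = 22185.
Dept IV: Wₕ = 0.62037413; term = 0.62037413²·(1 − 0.09387488)·2.68/1292 = 7.2338218 × 10^-4.
Dept II: Wₕ = 0.31597927; term = 0.31597927²·(1 − 0.20756063)·0.786/1455 = 4.2740812 × 10^-5.
Dept III: Wₕ = 0.06364661; term = 0.06364661²·(1 − 0.18555241)·3.54/262 = 4.4577493 × 10^-5.
Sum = 8.1070049 × 10^-4.
SE = √(8.1070049 × 10^-4) = 0.02847.

0.02847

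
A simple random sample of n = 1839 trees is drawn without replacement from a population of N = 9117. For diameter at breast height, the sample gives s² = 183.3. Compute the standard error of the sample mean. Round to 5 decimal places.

0.28208

Under SRS without replacement, Var(ȳ) = (1 − f)·s²/n with f = n/N = 1839/9117 = 0.20171109.
Var(ȳ) = (1 − 0.20171109)·183.3/1839 = 0.79828891·0.099673736 = 0.079568438.
SE(ȳ) = √(0.079568438) = 0.28208.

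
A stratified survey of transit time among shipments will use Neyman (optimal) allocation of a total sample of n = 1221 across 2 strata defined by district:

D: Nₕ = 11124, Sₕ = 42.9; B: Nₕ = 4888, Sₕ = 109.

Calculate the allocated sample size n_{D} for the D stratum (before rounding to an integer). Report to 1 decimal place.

576.9

Neyman allocation: nₕ = n·NₕSₕ / Σⱼ NⱼSⱼ.
Σ NⱼSⱼ = 11124·42.9 + 4888·109 = 1.0100116 × 10^6.
n_{D} = 1221·11124·42.9 / (1.0100116 × 10^6) = 576.9.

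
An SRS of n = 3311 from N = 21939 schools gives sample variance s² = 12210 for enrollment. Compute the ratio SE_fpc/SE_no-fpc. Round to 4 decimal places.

f = n/N = 3311/21939 = 0.15091846.
SE_no-fpc = √(s²/n) = 1.9203405; SE_fpc = √((1−f)s²/n) = 1.7695097.
Ratio = √(1−f) = 0.92145621.

0.9215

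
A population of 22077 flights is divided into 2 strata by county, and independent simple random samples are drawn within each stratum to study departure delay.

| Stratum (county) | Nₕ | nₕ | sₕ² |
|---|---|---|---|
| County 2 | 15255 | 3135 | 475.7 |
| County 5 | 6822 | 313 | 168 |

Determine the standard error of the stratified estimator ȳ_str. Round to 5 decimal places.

Var(ȳ_str) = Σₕ Wₕ²(1 − fₕ)sₕ²/nₕ with Wₕ = Nₕ/N, N = 22077.
County 2: Wₕ = 0.69099062; term = 0.69099062²·(1 − 0.20550639)·475.7/3135 = 0.057561264.
County 5: Wₕ = 0.30900938; term = 0.30900938²·(1 − 0.04588097)·168/313 = 0.04890022.
Sum = 0.10646148.
SE = √(0.10646148) = 0.32628.

0.32628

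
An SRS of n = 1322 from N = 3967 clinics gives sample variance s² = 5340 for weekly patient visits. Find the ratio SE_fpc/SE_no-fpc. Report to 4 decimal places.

0.8165

f = n/N = 1322/3967 = 0.33324931.
SE_no-fpc = √(s²/n) = 2.0098095; SE_fpc = √((1−f)s²/n) = 1.641106.
Ratio = √(1−f) = 0.81654803.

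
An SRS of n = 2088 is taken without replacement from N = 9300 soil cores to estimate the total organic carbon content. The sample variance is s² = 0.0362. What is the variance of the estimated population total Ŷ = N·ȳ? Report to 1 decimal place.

1162.8

Var(Ŷ) = N²·Var(ȳ) = N²·(1 − n/N)·s²/n.
f = 2088/9300 = 0.22451613; Var(ȳ) = 0.77548387·0.0362/2088 = 1.3444692 × 10^-5.
Var(Ŷ) = 9300² · (1.3444692 × 10^-5) = 1162.8314.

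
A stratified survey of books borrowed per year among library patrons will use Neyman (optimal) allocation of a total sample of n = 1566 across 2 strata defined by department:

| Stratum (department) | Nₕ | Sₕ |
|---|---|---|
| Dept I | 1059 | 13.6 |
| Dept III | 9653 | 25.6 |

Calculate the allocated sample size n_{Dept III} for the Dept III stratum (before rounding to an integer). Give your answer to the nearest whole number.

Neyman allocation: nₕ = n·NₕSₕ / Σⱼ NⱼSⱼ.
Σ NⱼSⱼ = 1059·13.6 + 9653·25.6 = 261519.2.
n_{Dept III} = 1566·9653·25.6 / 261519.2 = 1480.

1480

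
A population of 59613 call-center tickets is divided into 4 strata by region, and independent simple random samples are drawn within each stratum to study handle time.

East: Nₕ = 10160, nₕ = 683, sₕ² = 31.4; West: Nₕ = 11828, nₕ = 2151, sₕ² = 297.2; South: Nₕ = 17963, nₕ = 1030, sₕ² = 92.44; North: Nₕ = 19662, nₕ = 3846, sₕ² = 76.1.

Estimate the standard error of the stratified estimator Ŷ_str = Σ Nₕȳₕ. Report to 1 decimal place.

Var(Ŷ_str) = Σₕ Nₕ²(1 − fₕ)sₕ²/nₕ.
East: 10160²·(1 − 683/10160)·31.4/683 = 4.4266332 × 10^6.
West: 11828²·(1 − 2151/11828)·297.2/2151 = 1.5814682 × 10^7.
South: 17963²·(1 − 1030/17963)·92.44/1030 = 2.7298293 × 10^7.
North: 19662²·(1 − 3846/19662)·76.1/3846 = 6.1531815 × 10^6.
Sum = 5.369279 × 10^7.
SE = √(5.369279 × 10^7) = 7327.5.

7327.5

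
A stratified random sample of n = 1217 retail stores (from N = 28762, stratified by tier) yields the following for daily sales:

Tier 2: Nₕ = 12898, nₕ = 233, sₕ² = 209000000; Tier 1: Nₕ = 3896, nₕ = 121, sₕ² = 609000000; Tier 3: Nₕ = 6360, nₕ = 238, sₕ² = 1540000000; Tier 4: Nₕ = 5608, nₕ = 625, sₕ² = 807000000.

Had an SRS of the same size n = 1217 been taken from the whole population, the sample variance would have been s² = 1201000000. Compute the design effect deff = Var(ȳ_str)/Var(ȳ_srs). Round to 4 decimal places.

0.6505

Var(ȳ_str) = Σ Wₕ²(1−fₕ)sₕ²/nₕ with Wₕ = Nₕ/28762:
  Tier 2: (12898/28762)²·(1−233/12898)·209000000/233 = 177124.96
  Tier 1: (3896/28762)²·(1−121/3896)·609000000/121 = 89480.76
  Tier 3: (6360/28762)²·(1−238/6360)·1540000000/238 = 304548.2
  Tier 4: (5608/28762)²·(1−625/5608)·807000000/625 = 43616.845
  → Var(ȳ_str) = 614770.77.
Var(ȳ_srs) = (1 − 1217/28762)·1201000000/1217 = 945096.43.
deff = 614770.77 / 945096.43 = 0.6505.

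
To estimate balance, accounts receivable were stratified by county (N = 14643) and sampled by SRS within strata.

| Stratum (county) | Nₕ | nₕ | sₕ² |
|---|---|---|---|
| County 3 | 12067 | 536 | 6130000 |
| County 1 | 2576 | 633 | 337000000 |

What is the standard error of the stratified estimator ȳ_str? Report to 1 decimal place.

Var(ȳ_str) = Σₕ Wₕ²(1 − fₕ)sₕ²/nₕ with Wₕ = Nₕ/N, N = 14643.
County 3: Wₕ = 0.82407977; term = 0.82407977²·(1 − 0.04441866)·6130000/536 = 7421.6735.
County 1: Wₕ = 0.17592023; term = 0.17592023²·(1 − 0.24572981)·337000000/633 = 12427.527.
Sum = 19849.201.
SE = √(19849.201) = 140.9.

140.9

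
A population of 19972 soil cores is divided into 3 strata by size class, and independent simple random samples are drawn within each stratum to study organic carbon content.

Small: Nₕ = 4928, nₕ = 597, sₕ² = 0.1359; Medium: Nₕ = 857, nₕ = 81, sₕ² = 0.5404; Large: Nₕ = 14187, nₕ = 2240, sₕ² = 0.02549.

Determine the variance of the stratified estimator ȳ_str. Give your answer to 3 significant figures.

Var(ȳ_str) = Σₕ Wₕ²(1 − fₕ)sₕ²/nₕ with Wₕ = Nₕ/N, N = 19972.
Small: Wₕ = 0.24674544; term = 0.24674544²·(1 − 0.12114448)·0.1359/597 = 1.2180382 × 10^-5.
Medium: Wₕ = 0.04291007; term = 0.04291007²·(1 − 0.09451575)·0.5404/81 = 1.11232 × 10^-5.
Large: Wₕ = 0.71034448; term = 0.71034448²·(1 − 0.15789103)·0.02549/2240 = 4.8353524 × 10^-6.
Sum = 2.8138934 × 10^-5.

2.81 × 10^-5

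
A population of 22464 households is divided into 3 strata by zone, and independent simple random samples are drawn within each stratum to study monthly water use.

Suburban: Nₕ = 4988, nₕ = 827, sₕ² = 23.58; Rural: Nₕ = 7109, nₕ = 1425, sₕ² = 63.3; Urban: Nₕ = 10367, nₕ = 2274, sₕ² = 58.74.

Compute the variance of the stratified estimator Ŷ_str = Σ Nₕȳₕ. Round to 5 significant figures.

4.5540 × 10^6

Var(Ŷ_str) = Σₕ Nₕ²(1 − fₕ)sₕ²/nₕ.
Suburban: 4988²·(1 − 827/4988)·23.58/827 = 591782.95.
Rural: 7109²·(1 − 1425/7109)·63.3/1425 = 1.7949462 × 10^6.
Urban: 10367²·(1 − 2274/10367)·58.74/2274 = 2.1672356 × 10^6.
Sum = 4.5539648 × 10^6.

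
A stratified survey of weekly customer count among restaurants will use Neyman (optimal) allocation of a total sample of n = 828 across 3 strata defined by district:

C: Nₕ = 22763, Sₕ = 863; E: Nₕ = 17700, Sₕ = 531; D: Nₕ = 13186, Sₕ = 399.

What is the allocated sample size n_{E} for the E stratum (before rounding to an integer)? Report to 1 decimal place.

226.9

Neyman allocation: nₕ = n·NₕSₕ / Σⱼ NⱼSⱼ.
Σ NⱼSⱼ = 22763·863 + 17700·531 + 13186·399 = 3.4304383 × 10^7.
n_{E} = 828·17700·531 / (3.4304383 × 10^7) = 226.9.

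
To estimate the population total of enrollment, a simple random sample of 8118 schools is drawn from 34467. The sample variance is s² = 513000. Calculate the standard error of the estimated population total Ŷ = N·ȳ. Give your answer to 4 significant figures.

239600

Var(Ŷ) = N²·Var(ȳ) = N²·(1 − n/N)·s²/n.
f = 8118/34467 = 0.23552964; Var(ȳ) = 0.76447036·513000/8118 = 48.309103.
Var(Ŷ) = 34467² · 48.309103 = 5.7389963 × 10^10.
SE(Ŷ) = √(5.7389963 × 10^10) = 239600.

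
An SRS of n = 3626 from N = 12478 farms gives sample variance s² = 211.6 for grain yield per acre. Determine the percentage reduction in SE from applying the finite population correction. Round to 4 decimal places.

15.7736

f = n/N = 3626/12478 = 0.29059144.
SE_no-fpc = √(s²/n) = 0.24157052; SE_fpc = √((1−f)s²/n) = 0.20346614.
Ratio = √(1−f) = 0.84226395. Reduction = 100·(1 − 0.84226395) = 15.7736%.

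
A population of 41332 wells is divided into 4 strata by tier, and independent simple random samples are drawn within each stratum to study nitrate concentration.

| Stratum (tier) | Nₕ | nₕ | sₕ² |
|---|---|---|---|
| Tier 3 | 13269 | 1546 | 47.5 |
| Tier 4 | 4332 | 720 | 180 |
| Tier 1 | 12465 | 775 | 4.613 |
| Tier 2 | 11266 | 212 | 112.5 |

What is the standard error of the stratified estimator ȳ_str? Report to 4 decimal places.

Var(ȳ_str) = Σₕ Wₕ²(1 − fₕ)sₕ²/nₕ with Wₕ = Nₕ/N, N = 41332.
Tier 3: Wₕ = 0.32103455; term = 0.32103455²·(1 − 0.11651217)·47.5/1546 = 0.0027976169.
Tier 4: Wₕ = 0.10480983; term = 0.10480983²·(1 − 0.16620499)·180/720 = 0.0022898306.
Tier 1: Wₕ = 0.30158231; term = 0.30158231²·(1 − 0.06217409)·4.613/775 = 5.0770999 × 10^-4.
Tier 2: Wₕ = 0.27257331; term = 0.27257331²·(1 − 0.01881768)·112.5/212 = 0.038684147.
Sum = 0.044279304.
SE = √(0.044279304) = 0.2104.

0.2104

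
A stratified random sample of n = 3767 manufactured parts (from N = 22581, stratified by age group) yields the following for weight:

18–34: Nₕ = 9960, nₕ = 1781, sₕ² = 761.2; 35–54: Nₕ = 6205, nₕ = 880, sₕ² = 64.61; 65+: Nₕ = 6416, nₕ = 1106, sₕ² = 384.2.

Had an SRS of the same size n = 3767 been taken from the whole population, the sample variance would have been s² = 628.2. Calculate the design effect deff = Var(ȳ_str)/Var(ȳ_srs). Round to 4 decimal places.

Var(ȳ_str) = Σ Wₕ²(1−fₕ)sₕ²/nₕ with Wₕ = Nₕ/22581:
  18–34: (9960/22581)²·(1−1781/9960)·761.2/1781 = 0.068282288
  35–54: (6205/22581)²·(1−880/6205)·64.61/880 = 0.004757646
  65+: (6416/22581)²·(1−1106/6416)·384.2/1106 = 0.02320998
  → Var(ȳ_str) = 0.096249914.
Var(ȳ_srs) = (1 − 3767/22581)·628.2/3767 = 0.13894415.
deff = 0.096249914 / 0.13894415 = 0.6927.

0.6927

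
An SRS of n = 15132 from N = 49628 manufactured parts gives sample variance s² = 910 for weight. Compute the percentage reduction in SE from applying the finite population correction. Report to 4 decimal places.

f = n/N = 15132/49628 = 0.30490852.
SE_no-fpc = √(s²/n) = 0.2452294; SE_fpc = √((1−f)s²/n) = 0.20445301.
Ratio = √(1−f) = 0.83372146. Reduction = 100·(1 − 0.83372146) = 16.6279%.

16.6279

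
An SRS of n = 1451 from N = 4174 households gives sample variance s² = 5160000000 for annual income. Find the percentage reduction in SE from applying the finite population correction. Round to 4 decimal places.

19.2305

f = n/N = 1451/4174 = 0.34762817.
SE_no-fpc = √(s²/n) = 1885.7805; SE_fpc = √((1−f)s²/n) = 1523.1362.
Ratio = √(1−f) = 0.80769538. Reduction = 100·(1 − 0.80769538) = 19.2305%.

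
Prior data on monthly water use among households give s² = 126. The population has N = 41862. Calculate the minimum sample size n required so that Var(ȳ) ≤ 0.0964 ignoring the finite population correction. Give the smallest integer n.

Without fpc, n₀ = s²/D = 126/0.0964 = 1307.0539.
Rounding up, n = 1308.

1308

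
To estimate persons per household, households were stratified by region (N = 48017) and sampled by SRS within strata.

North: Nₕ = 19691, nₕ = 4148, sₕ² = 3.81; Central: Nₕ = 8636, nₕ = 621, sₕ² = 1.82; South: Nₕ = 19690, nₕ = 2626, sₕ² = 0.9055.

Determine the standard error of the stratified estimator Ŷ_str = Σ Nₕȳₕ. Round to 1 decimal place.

774.5

Var(Ŷ_str) = Σₕ Nₕ²(1 − fₕ)sₕ²/nₕ.
North: 19691²·(1 − 4148/19691)·3.81/4148 = 281118.12.
Central: 8636²·(1 − 621/8636)·1.82/621 = 202859.78.
South: 19690²·(1 − 2626/19690)·0.9055/2626 = 115856.47.
Sum = 599834.37.
SE = √(599834.37) = 774.5.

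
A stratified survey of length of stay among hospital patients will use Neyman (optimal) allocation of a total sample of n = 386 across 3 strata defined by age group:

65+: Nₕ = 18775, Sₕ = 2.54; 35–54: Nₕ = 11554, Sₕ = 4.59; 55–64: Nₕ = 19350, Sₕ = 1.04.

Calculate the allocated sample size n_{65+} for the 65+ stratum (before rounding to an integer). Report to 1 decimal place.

152.3

Neyman allocation: nₕ = n·NₕSₕ / Σⱼ NⱼSⱼ.
Σ NⱼSⱼ = 18775·2.54 + 11554·4.59 + 19350·1.04 = 120845.36.
n_{65+} = 386·18775·2.54 / 120845.36 = 152.3.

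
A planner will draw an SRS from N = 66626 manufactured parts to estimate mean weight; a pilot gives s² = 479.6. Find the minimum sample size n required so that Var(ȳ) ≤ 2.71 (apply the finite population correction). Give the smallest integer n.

Without fpc, n₀ = s²/D = 479.6/2.71 = 176.9742.
With fpc, (1 − n/N)·s²/n ≤ D requires n ≥ n₀/(1 + n₀/N) = 176.9742/(1 + 176.9742/66626) = 176.5054.
Rounding up, n = 177.

177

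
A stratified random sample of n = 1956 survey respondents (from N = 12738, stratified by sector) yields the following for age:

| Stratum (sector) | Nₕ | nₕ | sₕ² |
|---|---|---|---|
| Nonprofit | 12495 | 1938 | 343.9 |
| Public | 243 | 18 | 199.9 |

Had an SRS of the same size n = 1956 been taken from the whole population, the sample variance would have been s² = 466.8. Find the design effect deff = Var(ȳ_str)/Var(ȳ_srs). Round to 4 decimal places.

Var(ȳ_str) = Σ Wₕ²(1−fₕ)sₕ²/nₕ with Wₕ = Nₕ/12738:
  Nonprofit: (12495/12738)²·(1−1938/12495)·343.9/1938 = 0.14426225
  Public: (243/12738)²·(1−18/243)·199.9/18 = 0.0037421965
  → Var(ȳ_str) = 0.14800445.
Var(ȳ_srs) = (1 − 1956/12738)·466.8/1956 = 0.20200405.
deff = 0.14800445 / 0.20200405 = 0.7327.

0.7327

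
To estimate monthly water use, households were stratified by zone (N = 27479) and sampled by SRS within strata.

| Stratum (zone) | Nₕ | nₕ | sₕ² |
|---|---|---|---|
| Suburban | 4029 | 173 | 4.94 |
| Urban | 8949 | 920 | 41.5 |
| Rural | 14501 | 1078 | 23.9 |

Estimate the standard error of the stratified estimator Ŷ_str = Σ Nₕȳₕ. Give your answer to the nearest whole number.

2828

Var(Ŷ_str) = Σₕ Nₕ²(1 − fₕ)sₕ²/nₕ.
Suburban: 4029²·(1 − 173/4029)·4.94/173 = 443624.11.
Urban: 8949²·(1 − 920/8949)·41.5/920 = 3.2411284 × 10^6.
Rural: 14501²·(1 − 1078/14501)·23.9/1078 = 4.3154559 × 10^6.
Sum = 8.0002084 × 10^6.
SE = √(8.0002084 × 10^6) = 2828.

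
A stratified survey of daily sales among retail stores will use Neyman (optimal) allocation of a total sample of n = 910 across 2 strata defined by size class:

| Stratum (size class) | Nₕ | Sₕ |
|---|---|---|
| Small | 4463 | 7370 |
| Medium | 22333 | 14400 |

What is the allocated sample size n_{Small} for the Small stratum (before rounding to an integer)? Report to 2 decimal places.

Neyman allocation: nₕ = n·NₕSₕ / Σⱼ NⱼSⱼ.
Σ NⱼSⱼ = 4463·7370 + 22333·14400 = 3.5448751 × 10^8.
n_{Small} = 910·4463·7370 / (3.5448751 × 10^8) = 84.44.

84.44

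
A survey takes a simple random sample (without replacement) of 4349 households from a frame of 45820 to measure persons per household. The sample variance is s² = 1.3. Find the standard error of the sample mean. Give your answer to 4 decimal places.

Under SRS without replacement, Var(ȳ) = (1 − f)·s²/n with f = n/N = 4349/45820 = 0.09491488.
Var(ȳ) = (1 − 0.09491488)·1.3/4349 = 0.90508512·2.9891929 × 10^-4 = 2.705474 × 10^-4.
SE(ȳ) = √(2.705474 × 10^-4) = 0.0164.

0.0164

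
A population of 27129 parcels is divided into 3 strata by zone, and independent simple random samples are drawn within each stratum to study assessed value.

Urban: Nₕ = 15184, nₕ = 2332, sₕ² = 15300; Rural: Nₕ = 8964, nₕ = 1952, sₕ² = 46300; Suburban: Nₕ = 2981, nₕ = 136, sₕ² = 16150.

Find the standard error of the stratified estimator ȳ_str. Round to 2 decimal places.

2.27

Var(ȳ_str) = Σₕ Wₕ²(1 − fₕ)sₕ²/nₕ with Wₕ = Nₕ/N, N = 27129.
Urban: Wₕ = 0.55969627; term = 0.55969627²·(1 − 0.15358272)·15300/2332 = 1.7396113.
Rural: Wₕ = 0.33042132; term = 0.33042132²·(1 − 0.21775993)·46300/1952 = 2.0257104.
Suburban: Wₕ = 0.10988241; term = 0.10988241²·(1 − 0.04562227)·16150/136 = 1.3683913.
Sum = 5.133713.
SE = √(5.133713) = 2.27.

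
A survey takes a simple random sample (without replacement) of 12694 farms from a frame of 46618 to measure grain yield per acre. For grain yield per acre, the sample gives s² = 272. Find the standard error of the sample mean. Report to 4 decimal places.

Under SRS without replacement, Var(ȳ) = (1 − f)·s²/n with f = n/N = 12694/46618 = 0.27229825.
Var(ȳ) = (1 − 0.27229825)·272/12694 = 0.72770175·0.021427446 = 0.01559279.
SE(ȳ) = √(0.01559279) = 0.1249.

0.1249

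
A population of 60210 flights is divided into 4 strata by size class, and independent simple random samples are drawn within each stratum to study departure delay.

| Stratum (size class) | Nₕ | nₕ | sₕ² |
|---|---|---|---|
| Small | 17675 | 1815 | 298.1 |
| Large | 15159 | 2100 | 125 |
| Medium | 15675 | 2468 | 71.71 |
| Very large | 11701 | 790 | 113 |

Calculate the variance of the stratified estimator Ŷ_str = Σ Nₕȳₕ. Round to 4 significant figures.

Var(Ŷ_str) = Σₕ Nₕ²(1 − fₕ)sₕ²/nₕ.
Small: 17675²·(1 − 1815/17675)·298.1/1815 = 4.604134 × 10^7.
Large: 15159²·(1 − 2100/15159)·125/2100 = 1.1783416 × 10^7.
Medium: 15675²·(1 − 2468/15675)·71.71/2468 = 6.0151477 × 10^6.
Very large: 11701²·(1 − 790/11701)·113/790 = 1.8261603 × 10^7.
Sum = 8.2101507 × 10^7.

8.210 × 10^7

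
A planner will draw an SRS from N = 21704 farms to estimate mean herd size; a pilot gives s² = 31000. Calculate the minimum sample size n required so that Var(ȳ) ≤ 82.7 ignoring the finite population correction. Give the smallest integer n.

Without fpc, n₀ = s²/D = 31000/82.7 = 374.8489.
Rounding up, n = 375.

375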